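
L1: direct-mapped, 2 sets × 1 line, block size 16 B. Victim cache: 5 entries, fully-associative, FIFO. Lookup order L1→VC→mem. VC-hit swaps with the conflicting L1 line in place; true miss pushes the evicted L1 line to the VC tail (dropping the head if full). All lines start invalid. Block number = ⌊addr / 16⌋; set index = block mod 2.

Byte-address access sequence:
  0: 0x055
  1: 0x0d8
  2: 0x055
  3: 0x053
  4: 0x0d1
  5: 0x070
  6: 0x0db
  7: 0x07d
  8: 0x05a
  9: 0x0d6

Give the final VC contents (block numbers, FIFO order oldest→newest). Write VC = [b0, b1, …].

VC = [7, 5]

#0 0x55→b5/s1 MISS; vc=[]
#1 0xd8→b13/s1 MISS; vc=[5]
#2 0x55→b5/s1 VC-HIT; vc=[13]
#3 0x53→b5/s1 L1-HIT; vc=[13]
#4 0xd1→b13/s1 VC-HIT; vc=[5]
#5 0x70→b7/s1 MISS; vc=[5,13]
#6 0xdb→b13/s1 VC-HIT; vc=[5,7]
#7 0x7d→b7/s1 VC-HIT; vc=[5,13]
#8 0x5a→b5/s1 VC-HIT; vc=[7,13]
#9 0xd6→b13/s1 VC-HIT; vc=[7,5]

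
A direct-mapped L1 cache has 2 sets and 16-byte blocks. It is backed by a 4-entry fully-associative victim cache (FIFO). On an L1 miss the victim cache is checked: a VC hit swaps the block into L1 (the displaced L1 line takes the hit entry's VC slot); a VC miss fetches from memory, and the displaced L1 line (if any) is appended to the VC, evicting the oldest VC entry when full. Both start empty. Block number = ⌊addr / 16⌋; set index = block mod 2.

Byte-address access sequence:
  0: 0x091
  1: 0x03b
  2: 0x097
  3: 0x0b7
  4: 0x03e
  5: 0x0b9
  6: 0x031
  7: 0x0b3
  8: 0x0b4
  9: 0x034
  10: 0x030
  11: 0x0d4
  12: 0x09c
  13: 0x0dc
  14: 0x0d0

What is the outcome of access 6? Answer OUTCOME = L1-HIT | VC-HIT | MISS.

OUTCOME = VC-HIT

#0 0x91→b9/s1 MISS; vc=[]
#1 0x3b→b3/s1 MISS; vc=[9]
#2 0x97→b9/s1 VC-HIT; vc=[3]
#3 0xb7→b11/s1 MISS; vc=[3,9]
#4 0x3e→b3/s1 VC-HIT; vc=[11,9]
#5 0xb9→b11/s1 VC-HIT; vc=[3,9]
#6 0x31→b3/s1 VC-HIT; vc=[11,9]
#7 0xb3→b11/s1 VC-HIT; vc=[3,9]
#8 0xb4→b11/s1 L1-HIT; vc=[3,9]
#9 0x34→b3/s1 VC-HIT; vc=[11,9]
#10 0x30→b3/s1 L1-HIT; vc=[11,9]
#11 0xd4→b13/s1 MISS; vc=[11,9,3]
#12 0x9c→b9/s1 VC-HIT; vc=[11,13,3]
#13 0xdc→b13/s1 VC-HIT; vc=[11,9,3]
#14 0xd0→b13/s1 L1-HIT; vc=[11,9,3]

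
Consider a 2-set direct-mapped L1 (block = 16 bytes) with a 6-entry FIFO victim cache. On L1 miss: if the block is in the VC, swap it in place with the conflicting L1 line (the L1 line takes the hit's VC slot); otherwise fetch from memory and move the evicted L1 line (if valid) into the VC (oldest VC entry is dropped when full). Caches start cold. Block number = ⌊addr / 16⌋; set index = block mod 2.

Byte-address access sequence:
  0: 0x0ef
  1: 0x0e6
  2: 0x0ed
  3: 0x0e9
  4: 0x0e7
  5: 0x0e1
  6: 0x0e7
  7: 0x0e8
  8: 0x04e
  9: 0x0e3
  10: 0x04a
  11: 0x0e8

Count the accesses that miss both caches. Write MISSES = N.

0: 0xef (blk 14, set 0) → MISS  vc=[]
1: 0xe6 (blk 14, set 0) → L1-HIT  vc=[]
2: 0xed (blk 14, set 0) → L1-HIT  vc=[]
3: 0xe9 (blk 14, set 0) → L1-HIT  vc=[]
4: 0xe7 (blk 14, set 0) → L1-HIT  vc=[]
5: 0xe1 (blk 14, set 0) → L1-HIT  vc=[]
6: 0xe7 (blk 14, set 0) → L1-HIT  vc=[]
7: 0xe8 (blk 14, set 0) → L1-HIT  vc=[]
8: 0x4e (blk 4, set 0) → MISS  vc=[14]
9: 0xe3 (blk 14, set 0) → VC-HIT  vc=[4]
10: 0x4a (blk 4, set 0) → VC-HIT  vc=[14]
11: 0xe8 (blk 14, set 0) → VC-HIT  vc=[4]

MISSES = 2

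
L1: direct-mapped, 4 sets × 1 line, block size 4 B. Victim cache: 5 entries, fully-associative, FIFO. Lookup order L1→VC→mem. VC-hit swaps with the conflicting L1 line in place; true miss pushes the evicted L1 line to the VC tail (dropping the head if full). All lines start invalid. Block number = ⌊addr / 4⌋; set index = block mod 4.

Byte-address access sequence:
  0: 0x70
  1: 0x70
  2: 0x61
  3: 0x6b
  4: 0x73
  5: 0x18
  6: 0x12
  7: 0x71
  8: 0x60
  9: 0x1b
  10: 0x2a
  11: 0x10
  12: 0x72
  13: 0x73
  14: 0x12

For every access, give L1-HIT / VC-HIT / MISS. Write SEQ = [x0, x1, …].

SEQ = [MISS, L1-HIT, MISS, MISS, VC-HIT, MISS, MISS, VC-HIT, VC-HIT, L1-HIT, MISS, VC-HIT, VC-HIT, L1-HIT, VC-HIT]

0: 0x70 (blk 28, set 0) → MISS  vc=[]
1: 0x70 (blk 28, set 0) → L1-HIT  vc=[]
2: 0x61 (blk 24, set 0) → MISS  vc=[28]
3: 0x6b (blk 26, set 2) → MISS  vc=[28]
4: 0x73 (blk 28, set 0) → VC-HIT  vc=[24]
5: 0x18 (blk 6, set 2) → MISS  vc=[24, 26]
6: 0x12 (blk 4, set 0) → MISS  vc=[24, 26, 28]
7: 0x71 (blk 28, set 0) → VC-HIT  vc=[24, 26, 4]
8: 0x60 (blk 24, set 0) → VC-HIT  vc=[28, 26, 4]
9: 0x1b (blk 6, set 2) → L1-HIT  vc=[28, 26, 4]
10: 0x2a (blk 10, set 2) → MISS  vc=[28, 26, 4, 6]
11: 0x10 (blk 4, set 0) → VC-HIT  vc=[28, 26, 24, 6]
12: 0x72 (blk 28, set 0) → VC-HIT  vc=[4, 26, 24, 6]
13: 0x73 (blk 28, set 0) → L1-HIT  vc=[4, 26, 24, 6]
14: 0x12 (blk 4, set 0) → VC-HIT  vc=[28, 26, 24, 6]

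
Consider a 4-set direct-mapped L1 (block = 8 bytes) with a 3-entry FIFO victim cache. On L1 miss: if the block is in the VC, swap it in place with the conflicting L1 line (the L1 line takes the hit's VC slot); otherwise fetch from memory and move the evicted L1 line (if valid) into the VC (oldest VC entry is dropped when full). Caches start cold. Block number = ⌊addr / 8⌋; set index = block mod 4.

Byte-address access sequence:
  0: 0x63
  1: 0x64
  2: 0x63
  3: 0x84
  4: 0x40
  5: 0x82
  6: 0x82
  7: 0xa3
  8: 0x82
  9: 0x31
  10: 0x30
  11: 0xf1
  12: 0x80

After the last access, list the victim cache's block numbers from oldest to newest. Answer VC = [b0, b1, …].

  [0] addr=0x63 blk=12 s=0: MISS | VC []
  [1] addr=0x64 blk=12 s=0: L1-HIT | VC []
  [2] addr=0x63 blk=12 s=0: L1-HIT | VC []
  [3] addr=0x84 blk=16 s=0: MISS | VC [12]
  [4] addr=0x40 blk=8 s=0: MISS | VC [12, 16]
  [5] addr=0x82 blk=16 s=0: VC-HIT | VC [12, 8]
  [6] addr=0x82 blk=16 s=0: L1-HIT | VC [12, 8]
  [7] addr=0xa3 blk=20 s=0: MISS | VC [12, 8, 16]
  [8] addr=0x82 blk=16 s=0: VC-HIT | VC [12, 8, 20]
  [9] addr=0x31 blk=6 s=2: MISS | VC [12, 8, 20]
  [10] addr=0x30 blk=6 s=2: L1-HIT | VC [12, 8, 20]
  [11] addr=0xf1 blk=30 s=2: MISS | VC [8, 20, 6]
  [12] addr=0x80 blk=16 s=0: L1-HIT | VC [8, 20, 6]

VC = [8, 20, 6]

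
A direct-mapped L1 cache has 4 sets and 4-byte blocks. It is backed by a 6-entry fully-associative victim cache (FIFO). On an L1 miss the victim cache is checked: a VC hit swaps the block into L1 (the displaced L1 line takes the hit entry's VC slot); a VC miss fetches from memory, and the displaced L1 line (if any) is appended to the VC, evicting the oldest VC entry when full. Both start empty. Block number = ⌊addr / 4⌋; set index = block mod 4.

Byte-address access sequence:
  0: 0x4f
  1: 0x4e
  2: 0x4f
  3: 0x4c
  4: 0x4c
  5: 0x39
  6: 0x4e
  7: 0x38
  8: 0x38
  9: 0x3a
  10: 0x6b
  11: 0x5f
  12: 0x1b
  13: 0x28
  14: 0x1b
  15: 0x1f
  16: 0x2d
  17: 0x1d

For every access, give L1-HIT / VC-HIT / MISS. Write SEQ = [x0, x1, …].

0: 0x4f (blk 19, set 3) → MISS  vc=[]
1: 0x4e (blk 19, set 3) → L1-HIT  vc=[]
2: 0x4f (blk 19, set 3) → L1-HIT  vc=[]
3: 0x4c (blk 19, set 3) → L1-HIT  vc=[]
4: 0x4c (blk 19, set 3) → L1-HIT  vc=[]
5: 0x39 (blk 14, set 2) → MISS  vc=[]
6: 0x4e (blk 19, set 3) → L1-HIT  vc=[]
7: 0x38 (blk 14, set 2) → L1-HIT  vc=[]
8: 0x38 (blk 14, set 2) → L1-HIT  vc=[]
9: 0x3a (blk 14, set 2) → L1-HIT  vc=[]
10: 0x6b (blk 26, set 2) → MISS  vc=[14]
11: 0x5f (blk 23, set 3) → MISS  vc=[14, 19]
12: 0x1b (blk 6, set 2) → MISS  vc=[14, 19, 26]
13: 0x28 (blk 10, set 2) → MISS  vc=[14, 19, 26, 6]
14: 0x1b (blk 6, set 2) → VC-HIT  vc=[14, 19, 26, 10]
15: 0x1f (blk 7, set 3) → MISS  vc=[14, 19, 26, 10, 23]
16: 0x2d (blk 11, set 3) → MISS  vc=[14, 19, 26, 10, 23, 7]
17: 0x1d (blk 7, set 3) → VC-HIT  vc=[14, 19, 26, 10, 23, 11]

SEQ = [MISS, L1-HIT, L1-HIT, L1-HIT, L1-HIT, MISS, L1-HIT, L1-HIT, L1-HIT, L1-HIT, MISS, MISS, MISS, MISS, VC-HIT, MISS, MISS, VC-HIT]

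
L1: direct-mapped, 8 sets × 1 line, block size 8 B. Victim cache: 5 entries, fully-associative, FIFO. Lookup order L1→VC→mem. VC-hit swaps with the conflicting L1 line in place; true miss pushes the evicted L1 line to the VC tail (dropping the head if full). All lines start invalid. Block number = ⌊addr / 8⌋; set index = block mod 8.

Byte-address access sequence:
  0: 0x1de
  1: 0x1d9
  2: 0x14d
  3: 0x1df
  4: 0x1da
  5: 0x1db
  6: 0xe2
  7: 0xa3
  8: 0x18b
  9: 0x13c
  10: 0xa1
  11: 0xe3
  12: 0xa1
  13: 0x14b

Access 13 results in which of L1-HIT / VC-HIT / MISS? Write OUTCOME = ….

OUTCOME = VC-HIT

#0 0x1de→b59/s3 MISS; vc=[]
#1 0x1d9→b59/s3 L1-HIT; vc=[]
#2 0x14d→b41/s1 MISS; vc=[]
#3 0x1df→b59/s3 L1-HIT; vc=[]
#4 0x1da→b59/s3 L1-HIT; vc=[]
#5 0x1db→b59/s3 L1-HIT; vc=[]
#6 0xe2→b28/s4 MISS; vc=[]
#7 0xa3→b20/s4 MISS; vc=[28]
#8 0x18b→b49/s1 MISS; vc=[28,41]
#9 0x13c→b39/s7 MISS; vc=[28,41]
#10 0xa1→b20/s4 L1-HIT; vc=[28,41]
#11 0xe3→b28/s4 VC-HIT; vc=[20,41]
#12 0xa1→b20/s4 VC-HIT; vc=[28,41]
#13 0x14b→b41/s1 VC-HIT; vc=[28,49]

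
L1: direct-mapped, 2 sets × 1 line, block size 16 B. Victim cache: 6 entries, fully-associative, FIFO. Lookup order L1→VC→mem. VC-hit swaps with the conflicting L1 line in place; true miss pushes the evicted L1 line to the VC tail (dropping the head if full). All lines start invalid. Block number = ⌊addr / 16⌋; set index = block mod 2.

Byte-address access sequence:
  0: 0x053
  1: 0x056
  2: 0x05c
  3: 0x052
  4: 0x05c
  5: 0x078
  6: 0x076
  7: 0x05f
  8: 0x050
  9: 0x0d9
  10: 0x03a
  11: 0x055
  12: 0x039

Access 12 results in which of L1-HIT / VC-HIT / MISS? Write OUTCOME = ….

0: 0x53 (blk 5, set 1) → MISS  vc=[]
1: 0x56 (blk 5, set 1) → L1-HIT  vc=[]
2: 0x5c (blk 5, set 1) → L1-HIT  vc=[]
3: 0x52 (blk 5, set 1) → L1-HIT  vc=[]
4: 0x5c (blk 5, set 1) → L1-HIT  vc=[]
5: 0x78 (blk 7, set 1) → MISS  vc=[5]
6: 0x76 (blk 7, set 1) → L1-HIT  vc=[5]
7: 0x5f (blk 5, set 1) → VC-HIT  vc=[7]
8: 0x50 (blk 5, set 1) → L1-HIT  vc=[7]
9: 0xd9 (blk 13, set 1) → MISS  vc=[7, 5]
10: 0x3a (blk 3, set 1) → MISS  vc=[7, 5, 13]
11: 0x55 (blk 5, set 1) → VC-HIT  vc=[7, 3, 13]
12: 0x39 (blk 3, set 1) → VC-HIT  vc=[7, 5, 13]

OUTCOME = VC-HIT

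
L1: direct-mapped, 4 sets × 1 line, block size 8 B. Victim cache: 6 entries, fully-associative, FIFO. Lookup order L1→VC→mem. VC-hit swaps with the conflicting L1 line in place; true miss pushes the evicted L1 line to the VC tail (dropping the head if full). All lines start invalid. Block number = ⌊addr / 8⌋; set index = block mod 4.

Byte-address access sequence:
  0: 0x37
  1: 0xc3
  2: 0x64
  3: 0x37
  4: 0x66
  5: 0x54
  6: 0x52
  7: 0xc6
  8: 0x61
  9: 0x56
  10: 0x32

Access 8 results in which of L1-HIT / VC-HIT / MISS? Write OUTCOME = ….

  [0] addr=0x37 blk=6 s=2: MISS | VC []
  [1] addr=0xc3 blk=24 s=0: MISS | VC []
  [2] addr=0x64 blk=12 s=0: MISS | VC [24]
  [3] addr=0x37 blk=6 s=2: L1-HIT | VC [24]
  [4] addr=0x66 blk=12 s=0: L1-HIT | VC [24]
  [5] addr=0x54 blk=10 s=2: MISS | VC [24, 6]
  [6] addr=0x52 blk=10 s=2: L1-HIT | VC [24, 6]
  [7] addr=0xc6 blk=24 s=0: VC-HIT | VC [12, 6]
  [8] addr=0x61 blk=12 s=0: VC-HIT | VC [24, 6]
  [9] addr=0x56 blk=10 s=2: L1-HIT | VC [24, 6]
  [10] addr=0x32 blk=6 s=2: VC-HIT | VC [24, 10]

OUTCOME = VC-HIT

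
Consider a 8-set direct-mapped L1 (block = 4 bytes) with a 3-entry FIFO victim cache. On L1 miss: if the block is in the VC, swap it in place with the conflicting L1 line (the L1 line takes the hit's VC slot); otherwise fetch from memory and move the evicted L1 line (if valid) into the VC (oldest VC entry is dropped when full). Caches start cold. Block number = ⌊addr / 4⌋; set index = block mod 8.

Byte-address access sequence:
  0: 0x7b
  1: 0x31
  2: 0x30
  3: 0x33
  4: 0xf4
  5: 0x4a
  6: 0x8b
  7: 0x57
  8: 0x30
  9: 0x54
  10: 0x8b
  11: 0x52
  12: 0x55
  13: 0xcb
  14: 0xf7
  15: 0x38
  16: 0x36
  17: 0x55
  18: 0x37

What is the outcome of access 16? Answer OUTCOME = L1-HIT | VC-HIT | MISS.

#0 0x7b→b30/s6 MISS; vc=[]
#1 0x31→b12/s4 MISS; vc=[]
#2 0x30→b12/s4 L1-HIT; vc=[]
#3 0x33→b12/s4 L1-HIT; vc=[]
#4 0xf4→b61/s5 MISS; vc=[]
#5 0x4a→b18/s2 MISS; vc=[]
#6 0x8b→b34/s2 MISS; vc=[18]
#7 0x57→b21/s5 MISS; vc=[18,61]
#8 0x30→b12/s4 L1-HIT; vc=[18,61]
#9 0x54→b21/s5 L1-HIT; vc=[18,61]
#10 0x8b→b34/s2 L1-HIT; vc=[18,61]
#11 0x52→b20/s4 MISS; vc=[18,61,12]
#12 0x55→b21/s5 L1-HIT; vc=[18,61,12]
#13 0xcb→b50/s2 MISS; vc=[61,12,34]
#14 0xf7→b61/s5 VC-HIT; vc=[21,12,34]
#15 0x38→b14/s6 MISS; vc=[12,34,30]
#16 0x36→b13/s5 MISS; vc=[34,30,61]
#17 0x55→b21/s5 MISS; vc=[30,61,13]
#18 0x37→b13/s5 VC-HIT; vc=[30,61,21]

OUTCOME = MISS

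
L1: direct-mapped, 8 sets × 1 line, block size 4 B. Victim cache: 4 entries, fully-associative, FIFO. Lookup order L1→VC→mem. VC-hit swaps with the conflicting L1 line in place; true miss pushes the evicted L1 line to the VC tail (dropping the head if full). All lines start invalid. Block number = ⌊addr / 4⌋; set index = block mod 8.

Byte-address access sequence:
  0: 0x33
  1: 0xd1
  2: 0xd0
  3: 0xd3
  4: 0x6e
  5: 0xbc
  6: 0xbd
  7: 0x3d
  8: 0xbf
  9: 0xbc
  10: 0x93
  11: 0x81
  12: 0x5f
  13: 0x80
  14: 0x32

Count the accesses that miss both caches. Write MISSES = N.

MISSES = 8

  [0] addr=0x33 blk=12 s=4: MISS | VC []
  [1] addr=0xd1 blk=52 s=4: MISS | VC [12]
  [2] addr=0xd0 blk=52 s=4: L1-HIT | VC [12]
  [3] addr=0xd3 blk=52 s=4: L1-HIT | VC [12]
  [4] addr=0x6e blk=27 s=3: MISS | VC [12]
  [5] addr=0xbc blk=47 s=7: MISS | VC [12]
  [6] addr=0xbd blk=47 s=7: L1-HIT | VC [12]
  [7] addr=0x3d blk=15 s=7: MISS | VC [12, 47]
  [8] addr=0xbf blk=47 s=7: VC-HIT | VC [12, 15]
  [9] addr=0xbc blk=47 s=7: L1-HIT | VC [12, 15]
  [10] addr=0x93 blk=36 s=4: MISS | VC [12, 15, 52]
  [11] addr=0x81 blk=32 s=0: MISS | VC [12, 15, 52]
  [12] addr=0x5f blk=23 s=7: MISS | VC [12, 15, 52, 47]
  [13] addr=0x80 blk=32 s=0: L1-HIT | VC [12, 15, 52, 47]
  [14] addr=0x32 blk=12 s=4: VC-HIT | VC [36, 15, 52, 47]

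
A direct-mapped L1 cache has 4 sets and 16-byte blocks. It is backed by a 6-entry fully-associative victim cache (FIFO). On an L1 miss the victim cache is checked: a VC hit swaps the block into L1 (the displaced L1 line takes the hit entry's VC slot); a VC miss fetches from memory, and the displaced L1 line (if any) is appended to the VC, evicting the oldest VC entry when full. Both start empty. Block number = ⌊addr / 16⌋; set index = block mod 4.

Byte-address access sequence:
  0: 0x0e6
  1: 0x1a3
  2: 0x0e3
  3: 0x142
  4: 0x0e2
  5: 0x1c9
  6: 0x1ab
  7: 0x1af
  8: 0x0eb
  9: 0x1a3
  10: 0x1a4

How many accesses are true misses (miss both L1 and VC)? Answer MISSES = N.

0: 0xe6 (blk 14, set 2) → MISS  vc=[]
1: 0x1a3 (blk 26, set 2) → MISS  vc=[14]
2: 0xe3 (blk 14, set 2) → VC-HIT  vc=[26]
3: 0x142 (blk 20, set 0) → MISS  vc=[26]
4: 0xe2 (blk 14, set 2) → L1-HIT  vc=[26]
5: 0x1c9 (blk 28, set 0) → MISS  vc=[26, 20]
6: 0x1ab (blk 26, set 2) → VC-HIT  vc=[14, 20]
7: 0x1af (blk 26, set 2) → L1-HIT  vc=[14, 20]
8: 0xeb (blk 14, set 2) → VC-HIT  vc=[26, 20]
9: 0x1a3 (blk 26, set 2) → VC-HIT  vc=[14, 20]
10: 0x1a4 (blk 26, set 2) → L1-HIT  vc=[14, 20]

MISSES = 4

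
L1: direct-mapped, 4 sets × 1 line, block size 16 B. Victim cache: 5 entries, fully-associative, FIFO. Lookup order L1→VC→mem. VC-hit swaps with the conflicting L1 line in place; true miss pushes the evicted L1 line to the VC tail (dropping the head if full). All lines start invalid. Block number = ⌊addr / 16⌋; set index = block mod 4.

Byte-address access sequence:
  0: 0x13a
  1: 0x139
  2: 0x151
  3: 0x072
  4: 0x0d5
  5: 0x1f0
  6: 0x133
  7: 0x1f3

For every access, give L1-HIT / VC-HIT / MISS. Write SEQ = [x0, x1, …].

SEQ = [MISS, L1-HIT, MISS, MISS, MISS, MISS, VC-HIT, VC-HIT]

#0 0x13a→b19/s3 MISS; vc=[]
#1 0x139→b19/s3 L1-HIT; vc=[]
#2 0x151→b21/s1 MISS; vc=[]
#3 0x72→b7/s3 MISS; vc=[19]
#4 0xd5→b13/s1 MISS; vc=[19,21]
#5 0x1f0→b31/s3 MISS; vc=[19,21,7]
#6 0x133→b19/s3 VC-HIT; vc=[31,21,7]
#7 0x1f3→b31/s3 VC-HIT; vc=[19,21,7]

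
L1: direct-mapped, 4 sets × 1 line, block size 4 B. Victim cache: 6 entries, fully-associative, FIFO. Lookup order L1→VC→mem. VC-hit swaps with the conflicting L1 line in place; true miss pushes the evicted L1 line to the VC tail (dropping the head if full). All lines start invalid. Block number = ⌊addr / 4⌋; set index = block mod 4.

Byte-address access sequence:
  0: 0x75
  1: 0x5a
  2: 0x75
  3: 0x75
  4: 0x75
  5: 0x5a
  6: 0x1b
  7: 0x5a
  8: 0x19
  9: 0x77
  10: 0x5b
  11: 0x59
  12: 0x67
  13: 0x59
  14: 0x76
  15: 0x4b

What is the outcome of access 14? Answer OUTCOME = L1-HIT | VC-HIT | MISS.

OUTCOME = VC-HIT

#0 0x75→b29/s1 MISS; vc=[]
#1 0x5a→b22/s2 MISS; vc=[]
#2 0x75→b29/s1 L1-HIT; vc=[]
#3 0x75→b29/s1 L1-HIT; vc=[]
#4 0x75→b29/s1 L1-HIT; vc=[]
#5 0x5a→b22/s2 L1-HIT; vc=[]
#6 0x1b→b6/s2 MISS; vc=[22]
#7 0x5a→b22/s2 VC-HIT; vc=[6]
#8 0x19→b6/s2 VC-HIT; vc=[22]
#9 0x77→b29/s1 L1-HIT; vc=[22]
#10 0x5b→b22/s2 VC-HIT; vc=[6]
#11 0x59→b22/s2 L1-HIT; vc=[6]
#12 0x67→b25/s1 MISS; vc=[6,29]
#13 0x59→b22/s2 L1-HIT; vc=[6,29]
#14 0x76→b29/s1 VC-HIT; vc=[6,25]
#15 0x4b→b18/s2 MISS; vc=[6,25,22]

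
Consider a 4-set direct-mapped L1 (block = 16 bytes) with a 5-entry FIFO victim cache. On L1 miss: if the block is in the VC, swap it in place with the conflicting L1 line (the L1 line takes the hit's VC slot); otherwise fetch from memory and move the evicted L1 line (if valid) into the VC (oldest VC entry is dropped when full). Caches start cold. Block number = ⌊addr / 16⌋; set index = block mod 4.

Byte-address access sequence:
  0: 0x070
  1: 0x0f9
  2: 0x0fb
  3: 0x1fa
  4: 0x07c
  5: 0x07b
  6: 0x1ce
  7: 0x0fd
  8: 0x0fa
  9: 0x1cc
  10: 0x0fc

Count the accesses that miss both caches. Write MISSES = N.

0: 0x70 (blk 7, set 3) → MISS  vc=[]
1: 0xf9 (blk 15, set 3) → MISS  vc=[7]
2: 0xfb (blk 15, set 3) → L1-HIT  vc=[7]
3: 0x1fa (blk 31, set 3) → MISS  vc=[7, 15]
4: 0x7c (blk 7, set 3) → VC-HIT  vc=[31, 15]
5: 0x7b (blk 7, set 3) → L1-HIT  vc=[31, 15]
6: 0x1ce (blk 28, set 0) → MISS  vc=[31, 15]
7: 0xfd (blk 15, set 3) → VC-HIT  vc=[31, 7]
8: 0xfa (blk 15, set 3) → L1-HIT  vc=[31, 7]
9: 0x1cc (blk 28, set 0) → L1-HIT  vc=[31, 7]
10: 0xfc (blk 15, set 3) → L1-HIT  vc=[31, 7]

MISSES = 4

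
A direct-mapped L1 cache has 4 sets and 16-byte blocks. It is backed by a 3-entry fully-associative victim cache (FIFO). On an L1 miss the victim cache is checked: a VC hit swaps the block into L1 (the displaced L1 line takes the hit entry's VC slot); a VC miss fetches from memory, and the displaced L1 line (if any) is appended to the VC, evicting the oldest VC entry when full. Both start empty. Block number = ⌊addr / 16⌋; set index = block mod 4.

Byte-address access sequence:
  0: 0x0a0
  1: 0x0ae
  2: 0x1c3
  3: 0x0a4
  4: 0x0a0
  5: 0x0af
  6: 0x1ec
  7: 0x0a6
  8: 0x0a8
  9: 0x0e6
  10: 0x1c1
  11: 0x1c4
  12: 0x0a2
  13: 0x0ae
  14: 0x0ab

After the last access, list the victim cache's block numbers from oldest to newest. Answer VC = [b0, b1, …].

#0 0xa0→b10/s2 MISS; vc=[]
#1 0xae→b10/s2 L1-HIT; vc=[]
#2 0x1c3→b28/s0 MISS; vc=[]
#3 0xa4→b10/s2 L1-HIT; vc=[]
#4 0xa0→b10/s2 L1-HIT; vc=[]
#5 0xaf→b10/s2 L1-HIT; vc=[]
#6 0x1ec→b30/s2 MISS; vc=[10]
#7 0xa6→b10/s2 VC-HIT; vc=[30]
#8 0xa8→b10/s2 L1-HIT; vc=[30]
#9 0xe6→b14/s2 MISS; vc=[30,10]
#10 0x1c1→b28/s0 L1-HIT; vc=[30,10]
#11 0x1c4→b28/s0 L1-HIT; vc=[30,10]
#12 0xa2→b10/s2 VC-HIT; vc=[30,14]
#13 0xae→b10/s2 L1-HIT; vc=[30,14]
#14 0xab→b10/s2 L1-HIT; vc=[30,14]

VC = [30, 14]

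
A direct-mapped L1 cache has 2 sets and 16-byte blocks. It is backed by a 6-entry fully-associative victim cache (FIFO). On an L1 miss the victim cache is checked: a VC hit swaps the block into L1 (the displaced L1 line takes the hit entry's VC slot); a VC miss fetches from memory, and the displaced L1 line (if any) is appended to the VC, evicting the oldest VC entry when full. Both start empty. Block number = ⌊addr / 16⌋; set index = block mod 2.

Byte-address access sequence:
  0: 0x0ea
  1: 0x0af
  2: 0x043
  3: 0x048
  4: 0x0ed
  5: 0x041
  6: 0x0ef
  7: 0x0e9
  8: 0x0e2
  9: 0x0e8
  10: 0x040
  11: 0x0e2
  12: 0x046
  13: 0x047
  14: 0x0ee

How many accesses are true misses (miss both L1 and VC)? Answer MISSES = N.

MISSES = 3

#0 0xea→b14/s0 MISS; vc=[]
#1 0xaf→b10/s0 MISS; vc=[14]
#2 0x43→b4/s0 MISS; vc=[14,10]
#3 0x48→b4/s0 L1-HIT; vc=[14,10]
#4 0xed→b14/s0 VC-HIT; vc=[4,10]
#5 0x41→b4/s0 VC-HIT; vc=[14,10]
#6 0xef→b14/s0 VC-HIT; vc=[4,10]
#7 0xe9→b14/s0 L1-HIT; vc=[4,10]
#8 0xe2→b14/s0 L1-HIT; vc=[4,10]
#9 0xe8→b14/s0 L1-HIT; vc=[4,10]
#10 0x40→b4/s0 VC-HIT; vc=[14,10]
#11 0xe2→b14/s0 VC-HIT; vc=[4,10]
#12 0x46→b4/s0 VC-HIT; vc=[14,10]
#13 0x47→b4/s0 L1-HIT; vc=[14,10]
#14 0xee→b14/s0 VC-HIT; vc=[4,10]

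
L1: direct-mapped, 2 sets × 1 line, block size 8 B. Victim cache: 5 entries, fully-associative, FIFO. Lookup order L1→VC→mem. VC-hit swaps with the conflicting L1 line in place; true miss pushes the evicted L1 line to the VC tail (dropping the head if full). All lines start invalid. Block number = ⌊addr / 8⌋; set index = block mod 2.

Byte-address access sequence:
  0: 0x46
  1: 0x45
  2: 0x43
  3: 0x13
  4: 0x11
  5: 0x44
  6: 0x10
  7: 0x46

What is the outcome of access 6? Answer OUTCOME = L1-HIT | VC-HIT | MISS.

0: 0x46 (blk 8, set 0) → MISS  vc=[]
1: 0x45 (blk 8, set 0) → L1-HIT  vc=[]
2: 0x43 (blk 8, set 0) → L1-HIT  vc=[]
3: 0x13 (blk 2, set 0) → MISS  vc=[8]
4: 0x11 (blk 2, set 0) → L1-HIT  vc=[8]
5: 0x44 (blk 8, set 0) → VC-HIT  vc=[2]
6: 0x10 (blk 2, set 0) → VC-HIT  vc=[8]
7: 0x46 (blk 8, set 0) → VC-HIT  vc=[2]

OUTCOME = VC-HIT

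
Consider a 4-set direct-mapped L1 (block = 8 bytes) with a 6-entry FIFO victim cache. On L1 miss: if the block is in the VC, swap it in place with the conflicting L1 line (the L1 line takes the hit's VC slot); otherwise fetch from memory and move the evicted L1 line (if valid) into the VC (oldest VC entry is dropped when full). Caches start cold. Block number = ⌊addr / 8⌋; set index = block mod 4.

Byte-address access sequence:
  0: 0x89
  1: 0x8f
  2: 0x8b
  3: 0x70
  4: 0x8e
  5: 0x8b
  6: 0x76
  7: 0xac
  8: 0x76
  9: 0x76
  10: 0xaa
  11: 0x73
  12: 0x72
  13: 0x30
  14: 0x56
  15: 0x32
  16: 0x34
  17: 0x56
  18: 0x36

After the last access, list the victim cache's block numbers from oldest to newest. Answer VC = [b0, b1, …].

  [0] addr=0x89 blk=17 s=1: MISS | VC []
  [1] addr=0x8f blk=17 s=1: L1-HIT | VC []
  [2] addr=0x8b blk=17 s=1: L1-HIT | VC []
  [3] addr=0x70 blk=14 s=2: MISS | VC []
  [4] addr=0x8e blk=17 s=1: L1-HIT | VC []
  [5] addr=0x8b blk=17 s=1: L1-HIT | VC []
  [6] addr=0x76 blk=14 s=2: L1-HIT | VC []
  [7] addr=0xac blk=21 s=1: MISS | VC [17]
  [8] addr=0x76 blk=14 s=2: L1-HIT | VC [17]
  [9] addr=0x76 blk=14 s=2: L1-HIT | VC [17]
  [10] addr=0xaa blk=21 s=1: L1-HIT | VC [17]
  [11] addr=0x73 blk=14 s=2: L1-HIT | VC [17]
  [12] addr=0x72 blk=14 s=2: L1-HIT | VC [17]
  [13] addr=0x30 blk=6 s=2: MISS | VC [17, 14]
  [14] addr=0x56 blk=10 s=2: MISS | VC [17, 14, 6]
  [15] addr=0x32 blk=6 s=2: VC-HIT | VC [17, 14, 10]
  [16] addr=0x34 blk=6 s=2: L1-HIT | VC [17, 14, 10]
  [17] addr=0x56 blk=10 s=2: VC-HIT | VC [17, 14, 6]
  [18] addr=0x36 blk=6 s=2: VC-HIT | VC [17, 14, 10]

VC = [17, 14, 10]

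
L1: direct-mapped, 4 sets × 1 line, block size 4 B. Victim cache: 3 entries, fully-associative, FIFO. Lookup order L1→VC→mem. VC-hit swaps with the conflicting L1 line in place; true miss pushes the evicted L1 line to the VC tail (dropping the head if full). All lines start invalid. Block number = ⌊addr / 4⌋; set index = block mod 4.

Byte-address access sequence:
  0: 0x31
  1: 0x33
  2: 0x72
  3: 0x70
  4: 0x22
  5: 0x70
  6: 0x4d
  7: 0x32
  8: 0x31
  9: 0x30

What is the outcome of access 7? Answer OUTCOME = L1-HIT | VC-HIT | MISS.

OUTCOME = VC-HIT

0: 0x31 (blk 12, set 0) → MISS  vc=[]
1: 0x33 (blk 12, set 0) → L1-HIT  vc=[]
2: 0x72 (blk 28, set 0) → MISS  vc=[12]
3: 0x70 (blk 28, set 0) → L1-HIT  vc=[12]
4: 0x22 (blk 8, set 0) → MISS  vc=[12, 28]
5: 0x70 (blk 28, set 0) → VC-HIT  vc=[12, 8]
6: 0x4d (blk 19, set 3) → MISS  vc=[12, 8]
7: 0x32 (blk 12, set 0) → VC-HIT  vc=[28, 8]
8: 0x31 (blk 12, set 0) → L1-HIT  vc=[28, 8]
9: 0x30 (blk 12, set 0) → L1-HIT  vc=[28, 8]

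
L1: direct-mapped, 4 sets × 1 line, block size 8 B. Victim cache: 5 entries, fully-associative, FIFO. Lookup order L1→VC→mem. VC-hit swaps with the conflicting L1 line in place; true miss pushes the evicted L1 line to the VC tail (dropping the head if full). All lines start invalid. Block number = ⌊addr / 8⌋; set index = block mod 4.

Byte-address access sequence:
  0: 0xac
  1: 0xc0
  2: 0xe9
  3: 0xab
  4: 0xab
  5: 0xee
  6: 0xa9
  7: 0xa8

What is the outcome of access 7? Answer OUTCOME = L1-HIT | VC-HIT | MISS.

  [0] addr=0xac blk=21 s=1: MISS | VC []
  [1] addr=0xc0 blk=24 s=0: MISS | VC []
  [2] addr=0xe9 blk=29 s=1: MISS | VC [21]
  [3] addr=0xab blk=21 s=1: VC-HIT | VC [29]
  [4] addr=0xab blk=21 s=1: L1-HIT | VC [29]
  [5] addr=0xee blk=29 s=1: VC-HIT | VC [21]
  [6] addr=0xa9 blk=21 s=1: VC-HIT | VC [29]
  [7] addr=0xa8 blk=21 s=1: L1-HIT | VC [29]

OUTCOME = L1-HIT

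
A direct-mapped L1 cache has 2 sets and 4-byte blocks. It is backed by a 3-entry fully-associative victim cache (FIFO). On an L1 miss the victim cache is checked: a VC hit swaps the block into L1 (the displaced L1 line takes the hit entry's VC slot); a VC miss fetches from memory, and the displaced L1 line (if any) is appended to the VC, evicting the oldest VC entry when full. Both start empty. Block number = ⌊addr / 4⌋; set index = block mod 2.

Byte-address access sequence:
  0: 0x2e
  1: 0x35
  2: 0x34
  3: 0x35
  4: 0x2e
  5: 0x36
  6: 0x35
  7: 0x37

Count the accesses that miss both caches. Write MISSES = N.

#0 0x2e→b11/s1 MISS; vc=[]
#1 0x35→b13/s1 MISS; vc=[11]
#2 0x34→b13/s1 L1-HIT; vc=[11]
#3 0x35→b13/s1 L1-HIT; vc=[11]
#4 0x2e→b11/s1 VC-HIT; vc=[13]
#5 0x36→b13/s1 VC-HIT; vc=[11]
#6 0x35→b13/s1 L1-HIT; vc=[11]
#7 0x37→b13/s1 L1-HIT; vc=[11]

MISSES = 2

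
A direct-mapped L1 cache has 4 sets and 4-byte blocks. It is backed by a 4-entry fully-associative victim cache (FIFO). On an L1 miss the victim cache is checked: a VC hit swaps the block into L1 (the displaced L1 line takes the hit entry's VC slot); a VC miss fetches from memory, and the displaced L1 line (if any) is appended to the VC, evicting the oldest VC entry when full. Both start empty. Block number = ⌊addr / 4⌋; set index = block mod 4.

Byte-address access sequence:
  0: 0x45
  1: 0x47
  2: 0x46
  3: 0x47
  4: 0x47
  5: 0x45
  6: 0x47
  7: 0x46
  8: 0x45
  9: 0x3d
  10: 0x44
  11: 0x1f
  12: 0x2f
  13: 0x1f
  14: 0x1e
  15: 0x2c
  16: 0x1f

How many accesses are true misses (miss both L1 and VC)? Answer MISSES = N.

MISSES = 4

  [0] addr=0x45 blk=17 s=1: MISS | VC []
  [1] addr=0x47 blk=17 s=1: L1-HIT | VC []
  [2] addr=0x46 blk=17 s=1: L1-HIT | VC []
  [3] addr=0x47 blk=17 s=1: L1-HIT | VC []
  [4] addr=0x47 blk=17 s=1: L1-HIT | VC []
  [5] addr=0x45 blk=17 s=1: L1-HIT | VC []
  [6] addr=0x47 blk=17 s=1: L1-HIT | VC []
  [7] addr=0x46 blk=17 s=1: L1-HIT | VC []
  [8] addr=0x45 blk=17 s=1: L1-HIT | VC []
  [9] addr=0x3d blk=15 s=3: MISS | VC []
  [10] addr=0x44 blk=17 s=1: L1-HIT | VC []
  [11] addr=0x1f blk=7 s=3: MISS | VC [15]
  [12] addr=0x2f blk=11 s=3: MISS | VC [15, 7]
  [13] addr=0x1f blk=7 s=3: VC-HIT | VC [15, 11]
  [14] addr=0x1e blk=7 s=3: L1-HIT | VC [15, 11]
  [15] addr=0x2c blk=11 s=3: VC-HIT | VC [15, 7]
  [16] addr=0x1f blk=7 s=3: VC-HIT | VC [15, 11]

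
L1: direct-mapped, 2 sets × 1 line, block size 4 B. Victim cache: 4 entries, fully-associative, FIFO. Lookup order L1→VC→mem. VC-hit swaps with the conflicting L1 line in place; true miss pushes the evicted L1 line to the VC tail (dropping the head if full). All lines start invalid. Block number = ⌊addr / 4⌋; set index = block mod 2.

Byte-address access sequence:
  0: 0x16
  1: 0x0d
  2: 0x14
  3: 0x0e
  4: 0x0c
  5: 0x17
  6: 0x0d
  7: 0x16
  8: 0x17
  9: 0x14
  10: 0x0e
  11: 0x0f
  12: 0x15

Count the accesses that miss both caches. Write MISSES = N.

MISSES = 2

#0 0x16→b5/s1 MISS; vc=[]
#1 0xd→b3/s1 MISS; vc=[5]
#2 0x14→b5/s1 VC-HIT; vc=[3]
#3 0xe→b3/s1 VC-HIT; vc=[5]
#4 0xc→b3/s1 L1-HIT; vc=[5]
#5 0x17→b5/s1 VC-HIT; vc=[3]
#6 0xd→b3/s1 VC-HIT; vc=[5]
#7 0x16→b5/s1 VC-HIT; vc=[3]
#8 0x17→b5/s1 L1-HIT; vc=[3]
#9 0x14→b5/s1 L1-HIT; vc=[3]
#10 0xe→b3/s1 VC-HIT; vc=[5]
#11 0xf→b3/s1 L1-HIT; vc=[5]
#12 0x15→b5/s1 VC-HIT; vc=[3]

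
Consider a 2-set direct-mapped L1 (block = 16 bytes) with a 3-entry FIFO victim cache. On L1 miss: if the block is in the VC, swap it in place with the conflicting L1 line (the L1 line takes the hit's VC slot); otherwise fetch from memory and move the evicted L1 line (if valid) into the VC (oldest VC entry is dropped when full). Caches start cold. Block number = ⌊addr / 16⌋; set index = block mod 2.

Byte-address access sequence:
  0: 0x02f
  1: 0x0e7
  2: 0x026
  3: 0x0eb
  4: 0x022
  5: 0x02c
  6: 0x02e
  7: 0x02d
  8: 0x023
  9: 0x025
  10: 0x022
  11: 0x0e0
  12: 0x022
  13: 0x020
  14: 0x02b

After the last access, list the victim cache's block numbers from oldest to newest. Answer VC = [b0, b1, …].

VC = [14]

0: 0x2f (blk 2, set 0) → MISS  vc=[]
1: 0xe7 (blk 14, set 0) → MISS  vc=[2]
2: 0x26 (blk 2, set 0) → VC-HIT  vc=[14]
3: 0xeb (blk 14, set 0) → VC-HIT  vc=[2]
4: 0x22 (blk 2, set 0) → VC-HIT  vc=[14]
5: 0x2c (blk 2, set 0) → L1-HIT  vc=[14]
6: 0x2e (blk 2, set 0) → L1-HIT  vc=[14]
7: 0x2d (blk 2, set 0) → L1-HIT  vc=[14]
8: 0x23 (blk 2, set 0) → L1-HIT  vc=[14]
9: 0x25 (blk 2, set 0) → L1-HIT  vc=[14]
10: 0x22 (blk 2, set 0) → L1-HIT  vc=[14]
11: 0xe0 (blk 14, set 0) → VC-HIT  vc=[2]
12: 0x22 (blk 2, set 0) → VC-HIT  vc=[14]
13: 0x20 (blk 2, set 0) → L1-HIT  vc=[14]
14: 0x2b (blk 2, set 0) → L1-HIT  vc=[14]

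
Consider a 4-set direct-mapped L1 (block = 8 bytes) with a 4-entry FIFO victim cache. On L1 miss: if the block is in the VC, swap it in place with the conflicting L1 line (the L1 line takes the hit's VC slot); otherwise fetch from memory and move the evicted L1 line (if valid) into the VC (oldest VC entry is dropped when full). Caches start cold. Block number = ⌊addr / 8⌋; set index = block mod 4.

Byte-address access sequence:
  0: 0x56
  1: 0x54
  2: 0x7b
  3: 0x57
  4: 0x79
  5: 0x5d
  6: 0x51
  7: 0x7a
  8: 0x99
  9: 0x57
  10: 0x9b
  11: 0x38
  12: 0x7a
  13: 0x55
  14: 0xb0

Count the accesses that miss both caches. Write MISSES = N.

0: 0x56 (blk 10, set 2) → MISS  vc=[]
1: 0x54 (blk 10, set 2) → L1-HIT  vc=[]
2: 0x7b (blk 15, set 3) → MISS  vc=[]
3: 0x57 (blk 10, set 2) → L1-HIT  vc=[]
4: 0x79 (blk 15, set 3) → L1-HIT  vc=[]
5: 0x5d (blk 11, set 3) → MISS  vc=[15]
6: 0x51 (blk 10, set 2) → L1-HIT  vc=[15]
7: 0x7a (blk 15, set 3) → VC-HIT  vc=[11]
8: 0x99 (blk 19, set 3) → MISS  vc=[11, 15]
9: 0x57 (blk 10, set 2) → L1-HIT  vc=[11, 15]
10: 0x9b (blk 19, set 3) → L1-HIT  vc=[11, 15]
11: 0x38 (blk 7, set 3) → MISS  vc=[11, 15, 19]
12: 0x7a (blk 15, set 3) → VC-HIT  vc=[11, 7, 19]
13: 0x55 (blk 10, set 2) → L1-HIT  vc=[11, 7, 19]
14: 0xb0 (blk 22, set 2) → MISS  vc=[11, 7, 19, 10]

MISSES = 6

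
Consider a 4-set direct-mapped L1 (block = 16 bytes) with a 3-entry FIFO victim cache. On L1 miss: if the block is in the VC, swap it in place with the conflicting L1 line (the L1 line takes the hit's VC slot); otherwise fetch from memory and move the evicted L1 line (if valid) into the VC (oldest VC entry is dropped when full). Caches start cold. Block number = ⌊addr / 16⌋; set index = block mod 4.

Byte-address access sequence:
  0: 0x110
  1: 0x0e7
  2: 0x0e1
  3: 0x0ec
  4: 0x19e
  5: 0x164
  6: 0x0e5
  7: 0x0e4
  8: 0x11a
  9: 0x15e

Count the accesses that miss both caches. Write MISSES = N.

MISSES = 5

0: 0x110 (blk 17, set 1) → MISS  vc=[]
1: 0xe7 (blk 14, set 2) → MISS  vc=[]
2: 0xe1 (blk 14, set 2) → L1-HIT  vc=[]
3: 0xec (blk 14, set 2) → L1-HIT  vc=[]
4: 0x19e (blk 25, set 1) → MISS  vc=[17]
5: 0x164 (blk 22, set 2) → MISS  vc=[17, 14]
6: 0xe5 (blk 14, set 2) → VC-HIT  vc=[17, 22]
7: 0xe4 (blk 14, set 2) → L1-HIT  vc=[17, 22]
8: 0x11a (blk 17, set 1) → VC-HIT  vc=[25, 22]
9: 0x15e (blk 21, set 1) → MISS  vc=[25, 22, 17]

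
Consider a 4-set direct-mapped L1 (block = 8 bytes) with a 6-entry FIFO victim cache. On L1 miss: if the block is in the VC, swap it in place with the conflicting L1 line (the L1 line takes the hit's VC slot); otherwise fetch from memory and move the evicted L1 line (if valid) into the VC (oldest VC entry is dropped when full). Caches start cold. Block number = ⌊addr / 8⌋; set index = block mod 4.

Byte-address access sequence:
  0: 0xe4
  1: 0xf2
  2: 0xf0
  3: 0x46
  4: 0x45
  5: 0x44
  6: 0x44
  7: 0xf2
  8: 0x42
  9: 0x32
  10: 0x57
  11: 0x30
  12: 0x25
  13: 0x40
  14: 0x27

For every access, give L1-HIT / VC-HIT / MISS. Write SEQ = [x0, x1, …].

SEQ = [MISS, MISS, L1-HIT, MISS, L1-HIT, L1-HIT, L1-HIT, L1-HIT, L1-HIT, MISS, MISS, VC-HIT, MISS, VC-HIT, VC-HIT]

0: 0xe4 (blk 28, set 0) → MISS  vc=[]
1: 0xf2 (blk 30, set 2) → MISS  vc=[]
2: 0xf0 (blk 30, set 2) → L1-HIT  vc=[]
3: 0x46 (blk 8, set 0) → MISS  vc=[28]
4: 0x45 (blk 8, set 0) → L1-HIT  vc=[28]
5: 0x44 (blk 8, set 0) → L1-HIT  vc=[28]
6: 0x44 (blk 8, set 0) → L1-HIT  vc=[28]
7: 0xf2 (blk 30, set 2) → L1-HIT  vc=[28]
8: 0x42 (blk 8, set 0) → L1-HIT  vc=[28]
9: 0x32 (blk 6, set 2) → MISS  vc=[28, 30]
10: 0x57 (blk 10, set 2) → MISS  vc=[28, 30, 6]
11: 0x30 (blk 6, set 2) → VC-HIT  vc=[28, 30, 10]
12: 0x25 (blk 4, set 0) → MISS  vc=[28, 30, 10, 8]
13: 0x40 (blk 8, set 0) → VC-HIT  vc=[28, 30, 10, 4]
14: 0x27 (blk 4, set 0) → VC-HIT  vc=[28, 30, 10, 8]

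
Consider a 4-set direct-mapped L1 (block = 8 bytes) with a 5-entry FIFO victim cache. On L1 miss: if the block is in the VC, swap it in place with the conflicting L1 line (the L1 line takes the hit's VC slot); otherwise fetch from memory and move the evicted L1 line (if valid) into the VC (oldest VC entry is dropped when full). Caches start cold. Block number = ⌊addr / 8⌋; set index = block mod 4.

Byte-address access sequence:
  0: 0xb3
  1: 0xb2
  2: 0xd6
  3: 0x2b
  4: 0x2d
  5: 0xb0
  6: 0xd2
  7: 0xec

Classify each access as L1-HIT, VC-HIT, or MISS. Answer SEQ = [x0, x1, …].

SEQ = [MISS, L1-HIT, MISS, MISS, L1-HIT, VC-HIT, VC-HIT, MISS]

#0 0xb3→b22/s2 MISS; vc=[]
#1 0xb2→b22/s2 L1-HIT; vc=[]
#2 0xd6→b26/s2 MISS; vc=[22]
#3 0x2b→b5/s1 MISS; vc=[22]
#4 0x2d→b5/s1 L1-HIT; vc=[22]
#5 0xb0→b22/s2 VC-HIT; vc=[26]
#6 0xd2→b26/s2 VC-HIT; vc=[22]
#7 0xec→b29/s1 MISS; vc=[22,5]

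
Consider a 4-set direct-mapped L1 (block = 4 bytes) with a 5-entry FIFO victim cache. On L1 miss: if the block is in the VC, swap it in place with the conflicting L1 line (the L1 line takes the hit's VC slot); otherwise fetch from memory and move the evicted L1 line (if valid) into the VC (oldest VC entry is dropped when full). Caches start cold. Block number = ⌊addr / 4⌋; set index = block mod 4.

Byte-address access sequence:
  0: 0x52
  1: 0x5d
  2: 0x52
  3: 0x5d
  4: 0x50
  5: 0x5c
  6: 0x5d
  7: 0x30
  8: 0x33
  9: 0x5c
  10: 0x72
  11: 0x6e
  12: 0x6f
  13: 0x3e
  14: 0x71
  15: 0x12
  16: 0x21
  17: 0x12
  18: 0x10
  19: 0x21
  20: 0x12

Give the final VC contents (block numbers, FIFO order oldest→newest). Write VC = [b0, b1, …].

VC = [12, 23, 27, 28, 8]

0: 0x52 (blk 20, set 0) → MISS  vc=[]
1: 0x5d (blk 23, set 3) → MISS  vc=[]
2: 0x52 (blk 20, set 0) → L1-HIT  vc=[]
3: 0x5d (blk 23, set 3) → L1-HIT  vc=[]
4: 0x50 (blk 20, set 0) → L1-HIT  vc=[]
5: 0x5c (blk 23, set 3) → L1-HIT  vc=[]
6: 0x5d (blk 23, set 3) → L1-HIT  vc=[]
7: 0x30 (blk 12, set 0) → MISS  vc=[20]
8: 0x33 (blk 12, set 0) → L1-HIT  vc=[20]
9: 0x5c (blk 23, set 3) → L1-HIT  vc=[20]
10: 0x72 (blk 28, set 0) → MISS  vc=[20, 12]
11: 0x6e (blk 27, set 3) → MISS  vc=[20, 12, 23]
12: 0x6f (blk 27, set 3) → L1-HIT  vc=[20, 12, 23]
13: 0x3e (blk 15, set 3) → MISS  vc=[20, 12, 23, 27]
14: 0x71 (blk 28, set 0) → L1-HIT  vc=[20, 12, 23, 27]
15: 0x12 (blk 4, set 0) → MISS  vc=[20, 12, 23, 27, 28]
16: 0x21 (blk 8, set 0) → MISS  vc=[12, 23, 27, 28, 4]
17: 0x12 (blk 4, set 0) → VC-HIT  vc=[12, 23, 27, 28, 8]
18: 0x10 (blk 4, set 0) → L1-HIT  vc=[12, 23, 27, 28, 8]
19: 0x21 (blk 8, set 0) → VC-HIT  vc=[12, 23, 27, 28, 4]
20: 0x12 (blk 4, set 0) → VC-HIT  vc=[12, 23, 27, 28, 8]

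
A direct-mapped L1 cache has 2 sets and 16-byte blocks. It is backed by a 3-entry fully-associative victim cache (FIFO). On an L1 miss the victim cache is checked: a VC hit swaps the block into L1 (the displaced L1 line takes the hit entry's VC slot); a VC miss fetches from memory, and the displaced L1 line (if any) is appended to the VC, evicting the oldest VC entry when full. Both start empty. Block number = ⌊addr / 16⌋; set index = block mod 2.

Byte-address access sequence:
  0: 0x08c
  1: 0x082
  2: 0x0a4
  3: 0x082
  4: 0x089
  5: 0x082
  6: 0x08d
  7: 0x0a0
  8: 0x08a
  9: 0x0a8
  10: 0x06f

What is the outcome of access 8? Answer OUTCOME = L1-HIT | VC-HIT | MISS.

OUTCOME = VC-HIT

0: 0x8c (blk 8, set 0) → MISS  vc=[]
1: 0x82 (blk 8, set 0) → L1-HIT  vc=[]
2: 0xa4 (blk 10, set 0) → MISS  vc=[8]
3: 0x82 (blk 8, set 0) → VC-HIT  vc=[10]
4: 0x89 (blk 8, set 0) → L1-HIT  vc=[10]
5: 0x82 (blk 8, set 0) → L1-HIT  vc=[10]
6: 0x8d (blk 8, set 0) → L1-HIT  vc=[10]
7: 0xa0 (blk 10, set 0) → VC-HIT  vc=[8]
8: 0x8a (blk 8, set 0) → VC-HIT  vc=[10]
9: 0xa8 (blk 10, set 0) → VC-HIT  vc=[8]
10: 0x6f (blk 6, set 0) → MISS  vc=[8, 10]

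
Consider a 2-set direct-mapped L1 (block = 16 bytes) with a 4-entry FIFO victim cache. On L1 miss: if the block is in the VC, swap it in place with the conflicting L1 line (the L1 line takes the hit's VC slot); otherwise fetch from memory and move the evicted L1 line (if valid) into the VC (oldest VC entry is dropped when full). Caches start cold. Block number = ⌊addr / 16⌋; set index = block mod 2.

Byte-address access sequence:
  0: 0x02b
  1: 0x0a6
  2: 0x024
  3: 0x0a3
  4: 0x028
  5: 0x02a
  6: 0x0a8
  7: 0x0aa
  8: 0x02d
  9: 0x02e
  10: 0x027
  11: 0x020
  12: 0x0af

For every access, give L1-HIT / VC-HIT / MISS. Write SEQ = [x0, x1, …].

  [0] addr=0x2b blk=2 s=0: MISS | VC []
  [1] addr=0xa6 blk=10 s=0: MISS | VC [2]
  [2] addr=0x24 blk=2 s=0: VC-HIT | VC [10]
  [3] addr=0xa3 blk=10 s=0: VC-HIT | VC [2]
  [4] addr=0x28 blk=2 s=0: VC-HIT | VC [10]
  [5] addr=0x2a blk=2 s=0: L1-HIT | VC [10]
  [6] addr=0xa8 blk=10 s=0: VC-HIT | VC [2]
  [7] addr=0xaa blk=10 s=0: L1-HIT | VC [2]
  [8] addr=0x2d blk=2 s=0: VC-HIT | VC [10]
  [9] addr=0x2e blk=2 s=0: L1-HIT | VC [10]
  [10] addr=0x27 blk=2 s=0: L1-HIT | VC [10]
  [11] addr=0x20 blk=2 s=0: L1-HIT | VC [10]
  [12] addr=0xaf blk=10 s=0: VC-HIT | VC [2]

SEQ = [MISS, MISS, VC-HIT, VC-HIT, VC-HIT, L1-HIT, VC-HIT, L1-HIT, VC-HIT, L1-HIT, L1-HIT, L1-HIT, VC-HIT]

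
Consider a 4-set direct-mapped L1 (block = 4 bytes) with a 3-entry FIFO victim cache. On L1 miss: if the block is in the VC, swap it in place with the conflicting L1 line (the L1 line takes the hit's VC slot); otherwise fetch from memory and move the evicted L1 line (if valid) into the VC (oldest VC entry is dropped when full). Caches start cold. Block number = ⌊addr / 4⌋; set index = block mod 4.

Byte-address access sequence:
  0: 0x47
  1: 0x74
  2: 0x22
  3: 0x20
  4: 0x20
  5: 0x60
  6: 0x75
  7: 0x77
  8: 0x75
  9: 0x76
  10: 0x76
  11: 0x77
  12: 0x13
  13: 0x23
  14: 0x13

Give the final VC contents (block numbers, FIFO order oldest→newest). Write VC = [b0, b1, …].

#0 0x47→b17/s1 MISS; vc=[]
#1 0x74→b29/s1 MISS; vc=[17]
#2 0x22→b8/s0 MISS; vc=[17]
#3 0x20→b8/s0 L1-HIT; vc=[17]
#4 0x20→b8/s0 L1-HIT; vc=[17]
#5 0x60→b24/s0 MISS; vc=[17,8]
#6 0x75→b29/s1 L1-HIT; vc=[17,8]
#7 0x77→b29/s1 L1-HIT; vc=[17,8]
#8 0x75→b29/s1 L1-HIT; vc=[17,8]
#9 0x76→b29/s1 L1-HIT; vc=[17,8]
#10 0x76→b29/s1 L1-HIT; vc=[17,8]
#11 0x77→b29/s1 L1-HIT; vc=[17,8]
#12 0x13→b4/s0 MISS; vc=[17,8,24]
#13 0x23→b8/s0 VC-HIT; vc=[17,4,24]
#14 0x13→b4/s0 VC-HIT; vc=[17,8,24]

VC = [17, 8, 24]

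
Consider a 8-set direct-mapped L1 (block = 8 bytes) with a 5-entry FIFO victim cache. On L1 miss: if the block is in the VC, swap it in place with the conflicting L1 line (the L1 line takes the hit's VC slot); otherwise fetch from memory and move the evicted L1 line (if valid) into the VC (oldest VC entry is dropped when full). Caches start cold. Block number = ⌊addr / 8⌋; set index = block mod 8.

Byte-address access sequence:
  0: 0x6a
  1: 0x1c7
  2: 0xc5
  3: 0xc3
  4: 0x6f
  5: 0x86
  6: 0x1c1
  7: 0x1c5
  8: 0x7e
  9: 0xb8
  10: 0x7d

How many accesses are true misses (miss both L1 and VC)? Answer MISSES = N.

MISSES = 6

#0 0x6a→b13/s5 MISS; vc=[]
#1 0x1c7→b56/s0 MISS; vc=[]
#2 0xc5→b24/s0 MISS; vc=[56]
#3 0xc3→b24/s0 L1-HIT; vc=[56]
#4 0x6f→b13/s5 L1-HIT; vc=[56]
#5 0x86→b16/s0 MISS; vc=[56,24]
#6 0x1c1→b56/s0 VC-HIT; vc=[16,24]
#7 0x1c5→b56/s0 L1-HIT; vc=[16,24]
#8 0x7e→b15/s7 MISS; vc=[16,24]
#9 0xb8→b23/s7 MISS; vc=[16,24,15]
#10 0x7d→b15/s7 VC-HIT; vc=[16,24,23]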